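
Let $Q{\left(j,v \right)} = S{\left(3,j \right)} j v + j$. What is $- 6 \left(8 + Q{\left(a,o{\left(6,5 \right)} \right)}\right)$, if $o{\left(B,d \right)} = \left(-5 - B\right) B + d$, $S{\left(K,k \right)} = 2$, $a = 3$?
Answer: $2130$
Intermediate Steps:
$o{\left(B,d \right)} = d + B \left(-5 - B\right)$ ($o{\left(B,d \right)} = B \left(-5 - B\right) + d = d + B \left(-5 - B\right)$)
$Q{\left(j,v \right)} = j + 2 j v$ ($Q{\left(j,v \right)} = 2 j v + j = j + 2 j v$)
$- 6 \left(8 + Q{\left(a,o{\left(6,5 \right)} \right)}\right) = - 6 \left(8 + 3 \left(1 + 2 \left(5 - 6^{2} - 30\right)\right)\right) = - 6 \left(8 + 3 \left(1 + 2 \left(5 - 36 - 30\right)\right)\right) = - 6 \left(8 + 3 \left(1 + 2 \left(-61\right)\right)\right) = - 6 \left(8 + 3 \left(1 - 122\right)\right) = - 6 \left(8 + 3 \left(-121\right)\right) = - 6 \left(8 - 363\right) = \left(-6\right) \left(-355\right) = 2130$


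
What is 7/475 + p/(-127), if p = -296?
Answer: 141489/60325 ≈ 2.3454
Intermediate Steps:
7/475 + p/(-127) = 7/475 - 296/(-127) = 7*(1/475) - 296*(-1/127) = 7/475 + 296/127 = 141489/60325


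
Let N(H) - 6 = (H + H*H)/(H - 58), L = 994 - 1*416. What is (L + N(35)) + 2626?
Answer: 72570/23 ≈ 3155.2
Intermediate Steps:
L = 578 (L = 994 - 416 = 578)
N(H) = 6 + (H + H**2)/(-58 + H) (N(H) = 6 + (H + H*H)/(H - 58) = 6 + (H + H**2)/(-58 + H))
(L + N(35)) + 2626 = (578 + (-348 + 35**2 + 7*35)/(-58 + 35)) + 2626 = (578 + (-348 + 1225 + 245)/(-23)) + 2626 = (578 - 1/23*1122) + 2626 = (578 - 1122/23) + 2626 = 12172/23 + 2626 = 72570/23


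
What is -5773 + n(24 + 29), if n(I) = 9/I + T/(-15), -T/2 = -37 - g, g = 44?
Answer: -1532662/265 ≈ -5783.6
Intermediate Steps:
T = 162 (T = -2*(-37 - 1*44) = -2*(-37 - 44) = -2*(-81) = 162)
n(I) = -54/5 + 9/I (n(I) = 9/I + 162/(-15) = 9/I + 162*(-1/15) = 9/I - 54/5 = -54/5 + 9/I)
-5773 + n(24 + 29) = -5773 + (-54/5 + 9/(24 + 29)) = -5773 + (-54/5 + 9/53) = -5773 - 2817/265 = -1532662/265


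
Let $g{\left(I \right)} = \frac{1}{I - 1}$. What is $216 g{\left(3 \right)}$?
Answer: $108$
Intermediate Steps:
$g{\left(I \right)} = \frac{1}{-1 + I}$
$216 g{\left(3 \right)} = \frac{216}{-1 + 3} = \frac{216}{2} = 216 \cdot \frac{1}{2} = 108$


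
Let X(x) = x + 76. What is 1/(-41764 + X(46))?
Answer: -1/41642 ≈ -2.4014e-5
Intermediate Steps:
X(x) = 76 + x
1/(-41764 + X(46)) = 1/(-41764 + (76 + 46)) = 1/(-41764 + 122) = 1/(-41642) = -1/41642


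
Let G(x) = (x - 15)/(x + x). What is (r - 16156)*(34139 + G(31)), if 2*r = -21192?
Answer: -28312096384/31 ≈ -9.1329e+8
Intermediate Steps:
r = -10596 (r = (½)*(-21192) = -10596)
G(x) = (-15 + x)/(2*x) (G(x) = (-15 + x)/((2*x)) = (-15 + x)*(1/(2*x)) = (-15 + x)/(2*x))
(r - 16156)*(34139 + G(31)) = (-10596 - 16156)*(34139 + (½)*(-15 + 31)/31) = -26752*(34139 + (½)*(1/31)*16) = -26752*(34139 + 8/31) = -26752*1058317/31 = -28312096384/31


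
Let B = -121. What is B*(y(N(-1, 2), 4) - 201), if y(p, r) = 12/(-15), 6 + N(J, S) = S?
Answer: 122089/5 ≈ 24418.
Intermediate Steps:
N(J, S) = -6 + S
y(p, r) = -⅘ (y(p, r) = 12*(-1/15) = -⅘)
B*(y(N(-1, 2), 4) - 201) = -121*(-⅘ - 201) = -121*(-1009/5) = 122089/5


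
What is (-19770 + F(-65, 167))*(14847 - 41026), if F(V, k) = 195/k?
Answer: 86427219705/167 ≈ 5.1753e+8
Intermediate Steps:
(-19770 + F(-65, 167))*(14847 - 41026) = (-19770 + 195/167)*(14847 - 41026) = (-19770 + 195*(1/167))*(-26179) = (-19770 + 195/167)*(-26179) = -3301395/167*(-26179) = 86427219705/167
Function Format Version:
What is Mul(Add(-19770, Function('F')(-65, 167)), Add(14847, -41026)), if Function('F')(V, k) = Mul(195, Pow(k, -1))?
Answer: Rational(86427219705, 167) ≈ 5.1753e+8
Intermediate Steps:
Mul(Add(-19770, Function('F')(-65, 167)), Add(14847, -41026)) = Mul(Add(-19770, Mul(195, Pow(167, -1))), Add(14847, -41026)) = Mul(Add(-19770, Mul(195, Rational(1, 167))), -26179) = Mul(Add(-19770, Rational(195, 167)), -26179) = Mul(Rational(-3301395, 167), -26179) = Rational(86427219705, 167)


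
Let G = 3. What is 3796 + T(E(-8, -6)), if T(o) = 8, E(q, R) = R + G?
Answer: 3804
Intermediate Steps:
E(q, R) = 3 + R (E(q, R) = R + 3 = 3 + R)
3796 + T(E(-8, -6)) = 3796 + 8 = 3804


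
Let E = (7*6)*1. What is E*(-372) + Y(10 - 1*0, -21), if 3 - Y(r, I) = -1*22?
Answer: -15599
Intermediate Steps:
E = 42 (E = 42*1 = 42)
Y(r, I) = 25 (Y(r, I) = 3 - (-1)*22 = 3 - 1*(-22) = 3 + 22 = 25)
E*(-372) + Y(10 - 1*0, -21) = 42*(-372) + 25 = -15624 + 25 = -15599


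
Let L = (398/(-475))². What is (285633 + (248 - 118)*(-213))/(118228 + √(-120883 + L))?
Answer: 6880679179027500/3153781932958471 - 122522925*I*√27274068471/3153781932958471 ≈ 2.1817 - 0.0064159*I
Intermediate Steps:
L = 158404/225625 (L = (398*(-1/475))² = (-398/475)² = 158404/225625 ≈ 0.70207)
(285633 + (248 - 118)*(-213))/(118228 + √(-120883 + L)) = (285633 + (248 - 118)*(-213))/(118228 + √(-120883 + 158404/225625)) = (285633 + 130*(-213))/(118228 + √(-27274068471/225625)) = (285633 - 27690)/(118228 + I*√27274068471/475) = 257943/(118228 + I*√27274068471/475)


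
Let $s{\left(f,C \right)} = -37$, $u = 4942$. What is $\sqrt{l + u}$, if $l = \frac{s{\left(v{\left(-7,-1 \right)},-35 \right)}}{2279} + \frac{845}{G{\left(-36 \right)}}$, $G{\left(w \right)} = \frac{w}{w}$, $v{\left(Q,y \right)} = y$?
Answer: $\frac{2 \sqrt{7514168386}}{2279} \approx 76.072$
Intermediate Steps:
$G{\left(w \right)} = 1$
$l = \frac{1925718}{2279}$ ($l = - \frac{37}{2279} + \frac{845}{1} = \left(-37\right) \frac{1}{2279} + 845 \cdot 1 = - \frac{37}{2279} + 845 = \frac{1925718}{2279} \approx 844.98$)
$\sqrt{l + u} = \sqrt{\frac{1925718}{2279} + 4942} = \sqrt{\frac{13188536}{2279}} = \frac{2 \sqrt{7514168386}}{2279}$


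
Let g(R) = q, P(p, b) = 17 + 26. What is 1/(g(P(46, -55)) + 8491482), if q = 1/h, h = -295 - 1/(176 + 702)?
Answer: 259011/2199387243424 ≈ 1.1777e-7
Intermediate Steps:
P(p, b) = 43
h = -259011/878 (h = -295 - 1/878 = -259011/878 ≈ -295.00)
q = -878/259011 (q = 1/(-259011/878) = -878/259011 ≈ -0.0033898)
g(R) = -878/259011
1/(g(P(46, -55)) + 8491482) = 1/(-878/259011 + 8491482) = 1/(2199387243424/259011) = 259011/2199387243424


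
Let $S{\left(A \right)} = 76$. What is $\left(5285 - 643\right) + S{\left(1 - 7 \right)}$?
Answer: $4718$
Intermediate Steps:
$\left(5285 - 643\right) + S{\left(1 - 7 \right)} = \left(5285 - 643\right) + 76 = 4642 + 76 = 4718$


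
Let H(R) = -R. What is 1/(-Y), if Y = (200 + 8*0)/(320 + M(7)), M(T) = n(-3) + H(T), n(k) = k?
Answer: -31/20 ≈ -1.5500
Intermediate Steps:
M(T) = -3 - T
Y = 20/31 (Y = (200 + 8*0)/(320 + (-3 - 1*7)) = (200 + 0)/(320 + (-3 - 7)) = 200/(320 - 10) = 200/310 = 200*(1/310) = 20/31 ≈ 0.64516)
1/(-Y) = 1/(-1*20/31) = 1/(-20/31) = -31/20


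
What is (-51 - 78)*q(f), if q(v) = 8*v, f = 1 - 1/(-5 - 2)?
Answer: -8256/7 ≈ -1179.4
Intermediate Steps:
f = 8/7 (f = 1 - 1/(-7) = 1 - 1*(-⅐) = 1 + ⅐ = 8/7 ≈ 1.1429)
(-51 - 78)*q(f) = (-51 - 78)*(8*(8/7)) = -129*64/7 = -8256/7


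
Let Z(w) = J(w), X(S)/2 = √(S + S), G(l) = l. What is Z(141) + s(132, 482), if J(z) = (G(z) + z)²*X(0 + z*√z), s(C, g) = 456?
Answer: 456 + 159048*√2*141^(¾) ≈ 9.2040e+6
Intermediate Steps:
X(S) = 2*√2*√S (X(S) = 2*√(S + S) = 2*√(2*S) = 2*(√2*√S) = 2*√2*√S)
J(z) = 8*√2*z²*√(z^(3/2)) (J(z) = (z + z)²*(2*√2*√(0 + z*√z)) = (2*z)²*(2*√2*√(0 + z^(3/2))) = (4*z²)*(2*√2*√(z^(3/2))) = 8*√2*z²*√(z^(3/2)))
Z(w) = 8*√2*w²*√(w^(3/2))
Z(141) + s(132, 482) = 8*√2*141²*√(141^(3/2)) + 456 = 8*√2*19881*√(141*√141) + 456 = 8*√2*19881*141^(¾) + 456 = 159048*√2*141^(¾) + 456 = 456 + 159048*√2*141^(¾)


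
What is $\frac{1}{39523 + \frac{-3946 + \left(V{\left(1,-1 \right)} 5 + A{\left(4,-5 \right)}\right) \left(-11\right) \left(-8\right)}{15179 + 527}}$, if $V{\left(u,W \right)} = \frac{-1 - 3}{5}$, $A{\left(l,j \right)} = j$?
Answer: $\frac{7853}{310371750} \approx 2.5302 \cdot 10^{-5}$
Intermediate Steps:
$V{\left(u,W \right)} = - \frac{4}{5}$ ($V{\left(u,W \right)} = \left(-4\right) \frac{1}{5} = - \frac{4}{5}$)
$\frac{1}{39523 + \frac{-3946 + \left(V{\left(1,-1 \right)} 5 + A{\left(4,-5 \right)}\right) \left(-11\right) \left(-8\right)}{15179 + 527}} = \frac{1}{39523 + \frac{-3946 + \left(\left(- \frac{4}{5}\right) 5 - 5\right) \left(-11\right) \left(-8\right)}{15179 + 527}} = \frac{1}{39523 + \frac{-3946 + \left(-4 - 5\right) \left(-11\right) \left(-8\right)}{15706}} = \frac{1}{39523 + \left(-3946 + \left(-9\right) \left(-11\right) \left(-8\right)\right) \frac{1}{15706}} = \frac{1}{39523 + \left(-3946 + 99 \left(-8\right)\right) \frac{1}{15706}} = \frac{1}{39523 + \left(-3946 - 792\right) \frac{1}{15706}} = \frac{1}{39523 - \frac{2369}{7853}} = \frac{1}{\frac{310371750}{7853}} = \frac{7853}{310371750}$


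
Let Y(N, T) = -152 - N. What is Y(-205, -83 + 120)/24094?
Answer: 53/24094 ≈ 0.0021997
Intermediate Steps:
Y(-205, -83 + 120)/24094 = (-152 - 1*(-205))/24094 = (-152 + 205)*(1/24094) = 53*(1/24094) = 53/24094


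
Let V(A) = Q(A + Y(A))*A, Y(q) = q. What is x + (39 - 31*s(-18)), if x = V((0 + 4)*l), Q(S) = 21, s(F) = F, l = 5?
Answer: 1017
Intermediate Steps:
V(A) = 21*A
x = 420 (x = 21*((0 + 4)*5) = 21*(4*5) = 21*20 = 420)
x + (39 - 31*s(-18)) = 420 + (39 - 31*(-18)) = 420 + (39 + 558) = 420 + 597 = 1017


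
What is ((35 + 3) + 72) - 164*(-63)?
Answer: 10442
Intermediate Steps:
((35 + 3) + 72) - 164*(-63) = (38 + 72) + 10332 = 110 + 10332 = 10442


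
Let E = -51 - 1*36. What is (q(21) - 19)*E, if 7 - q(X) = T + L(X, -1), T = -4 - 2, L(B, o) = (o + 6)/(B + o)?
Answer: 2175/4 ≈ 543.75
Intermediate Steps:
L(B, o) = (6 + o)/(B + o)
E = -87 (E = -51 - 36 = -87)
T = -6
q(X) = 13 - 5/(-1 + X) (q(X) = 7 - (-6 + (6 - 1)/(X - 1)) = 7 - (-6 + 5/(-1 + X)) = 7 + (6 - 5/(-1 + X)) = 13 - 5/(-1 + X))
(q(21) - 19)*E = ((-18 + 13*21)/(-1 + 21) - 19)*(-87) = ((-18 + 273)/20 - 19)*(-87) = ((1/20)*255 - 19)*(-87) = (51/4 - 19)*(-87) = -25/4*(-87) = 2175/4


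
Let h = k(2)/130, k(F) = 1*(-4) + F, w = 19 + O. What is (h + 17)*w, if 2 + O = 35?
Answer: 4416/5 ≈ 883.20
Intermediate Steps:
O = 33 (O = -2 + 35 = 33)
w = 52 (w = 19 + 33 = 52)
k(F) = -4 + F
h = -1/65 (h = (-4 + 2)/130 = -2*1/130 = -1/65 ≈ -0.015385)
(h + 17)*w = (-1/65 + 17)*52 = (1104/65)*52 = 4416/5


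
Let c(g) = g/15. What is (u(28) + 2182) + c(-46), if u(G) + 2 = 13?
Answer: 32849/15 ≈ 2189.9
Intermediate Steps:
u(G) = 11 (u(G) = -2 + 13 = 11)
c(g) = g/15 (c(g) = g*(1/15) = g/15)
(u(28) + 2182) + c(-46) = (11 + 2182) + (1/15)*(-46) = 2193 - 46/15 = 32849/15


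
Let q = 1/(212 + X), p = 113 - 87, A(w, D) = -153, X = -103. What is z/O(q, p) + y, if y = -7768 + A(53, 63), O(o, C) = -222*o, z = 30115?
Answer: -5040997/222 ≈ -22707.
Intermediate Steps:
p = 26
q = 1/109 (q = 1/(212 - 103) = 1/109 ≈ 0.0091743)
y = -7921 (y = -7768 - 153 = -7921)
z/O(q, p) + y = 30115/((-222*1/109)) - 7921 = 30115/(-222/109) - 7921 = 30115*(-109/222) - 7921 = -3282535/222 - 7921 = -5040997/222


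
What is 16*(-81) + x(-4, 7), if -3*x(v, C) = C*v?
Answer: -3860/3 ≈ -1286.7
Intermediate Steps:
x(v, C) = -C*v/3
16*(-81) + x(-4, 7) = 16*(-81) - ⅓*7*(-4) = -1296 + 28/3 = -3860/3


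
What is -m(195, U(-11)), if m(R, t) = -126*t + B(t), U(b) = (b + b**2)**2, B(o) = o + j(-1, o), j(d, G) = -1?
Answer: 1512501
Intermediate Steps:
B(o) = -1 + o (B(o) = o - 1 = -1 + o)
m(R, t) = -1 - 125*t (m(R, t) = -126*t + (-1 + t) = -1 - 125*t)
-m(195, U(-11)) = -(-1 - 125*(-11)**2*(1 - 11)**2) = -(-1 - 15125*(-10)**2) = -(-1 - 15125*100) = -(-1 - 125*12100) = -(-1 - 1512500) = -1*(-1512501) = 1512501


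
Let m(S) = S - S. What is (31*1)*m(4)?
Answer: 0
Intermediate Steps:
m(S) = 0
(31*1)*m(4) = (31*1)*0 = 31*0 = 0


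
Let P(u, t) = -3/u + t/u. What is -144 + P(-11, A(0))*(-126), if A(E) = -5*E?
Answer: -1962/11 ≈ -178.36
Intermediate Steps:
-144 + P(-11, A(0))*(-126) = -144 + ((-3 - 5*0)/(-11))*(-126) = -144 - (-3 + 0)/11*(-126) = -144 - 1/11*(-3)*(-126) = -144 + (3/11)*(-126) = -144 - 378/11 = -1962/11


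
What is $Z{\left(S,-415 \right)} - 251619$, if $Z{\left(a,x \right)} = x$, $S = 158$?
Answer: $-252034$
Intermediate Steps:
$Z{\left(S,-415 \right)} - 251619 = -415 - 251619 = -252034$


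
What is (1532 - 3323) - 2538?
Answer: -4329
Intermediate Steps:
(1532 - 3323) - 2538 = -1791 - 2538 = -4329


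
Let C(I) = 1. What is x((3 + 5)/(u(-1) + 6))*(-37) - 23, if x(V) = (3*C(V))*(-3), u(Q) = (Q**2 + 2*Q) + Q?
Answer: 310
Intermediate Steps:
u(Q) = Q**2 + 3*Q
x(V) = -9 (x(V) = (3*1)*(-3) = 3*(-3) = -9)
x((3 + 5)/(u(-1) + 6))*(-37) - 23 = -9*(-37) - 23 = 333 - 23 = 310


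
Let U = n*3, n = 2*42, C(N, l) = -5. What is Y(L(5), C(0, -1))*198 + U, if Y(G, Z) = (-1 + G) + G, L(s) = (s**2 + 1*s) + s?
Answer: 13914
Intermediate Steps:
n = 84
L(s) = s**2 + 2*s (L(s) = (s**2 + s) + s = (s + s**2) + s = s**2 + 2*s)
Y(G, Z) = -1 + 2*G
U = 252 (U = 84*3 = 252)
Y(L(5), C(0, -1))*198 + U = (-1 + 2*(5*(2 + 5)))*198 + 252 = (-1 + 2*(5*7))*198 + 252 = (-1 + 2*35)*198 + 252 = (-1 + 70)*198 + 252 = 69*198 + 252 = 13662 + 252 = 13914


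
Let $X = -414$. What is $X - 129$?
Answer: $-543$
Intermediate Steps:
$X - 129 = -414 - 129 = -543$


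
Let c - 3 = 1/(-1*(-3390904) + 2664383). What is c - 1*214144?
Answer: -1296685213466/6055287 ≈ -2.1414e+5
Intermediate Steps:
c = 18165862/6055287 (c = 3 + 1/(-1*(-3390904) + 2664383) = 3 + 1/(3390904 + 2664383) = 3 + 1/6055287 = 18165862/6055287 ≈ 3.0000)
c - 1*214144 = 18165862/6055287 - 1*214144 = 18165862/6055287 - 214144 = -1296685213466/6055287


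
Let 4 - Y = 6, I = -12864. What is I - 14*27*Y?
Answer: -12108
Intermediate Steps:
Y = -2 (Y = 4 - 1*6 = 4 - 6 = -2)
I - 14*27*Y = -12864 - 14*27*(-2) = -12864 - 378*(-2) = -12864 - 1*(-756) = -12864 + 756 = -12108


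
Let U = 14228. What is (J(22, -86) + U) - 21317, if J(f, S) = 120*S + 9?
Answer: -17400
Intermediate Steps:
J(f, S) = 9 + 120*S
(J(22, -86) + U) - 21317 = ((9 + 120*(-86)) + 14228) - 21317 = ((9 - 10320) + 14228) - 21317 = (-10311 + 14228) - 21317 = 3917 - 21317 = -17400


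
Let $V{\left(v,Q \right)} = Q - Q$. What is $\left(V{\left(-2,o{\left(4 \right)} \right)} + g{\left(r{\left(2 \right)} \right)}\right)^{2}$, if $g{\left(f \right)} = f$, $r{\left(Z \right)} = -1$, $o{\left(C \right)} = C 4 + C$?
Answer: $1$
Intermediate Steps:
$o{\left(C \right)} = 5 C$ ($o{\left(C \right)} = 4 C + C = 5 C$)
$V{\left(v,Q \right)} = 0$
$\left(V{\left(-2,o{\left(4 \right)} \right)} + g{\left(r{\left(2 \right)} \right)}\right)^{2} = \left(0 - 1\right)^{2} = \left(-1\right)^{2} = 1$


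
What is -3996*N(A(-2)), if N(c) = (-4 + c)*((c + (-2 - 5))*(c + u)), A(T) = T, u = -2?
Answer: 863136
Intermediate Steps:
N(c) = (-7 + c)*(-4 + c)*(-2 + c) (N(c) = (-4 + c)*((c + (-2 - 5))*(c - 2)) = (-4 + c)*((c - 7)*(-2 + c)) = (-4 + c)*((-7 + c)*(-2 + c)) = (-7 + c)*(-4 + c)*(-2 + c))
-3996*N(A(-2)) = -3996*(-56 + (-2)³ - 13*(-2)² + 50*(-2)) = -3996*(-56 - 8 - 13*4 - 100) = -3996*(-56 - 8 - 52 - 100) = -3996*(-216) = 863136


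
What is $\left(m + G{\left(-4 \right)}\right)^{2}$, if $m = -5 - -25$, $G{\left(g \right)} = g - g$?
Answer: $400$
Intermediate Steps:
$G{\left(g \right)} = 0$
$m = 20$ ($m = -5 + 25 = 20$)
$\left(m + G{\left(-4 \right)}\right)^{2} = \left(20 + 0\right)^{2} = 20^{2} = 400$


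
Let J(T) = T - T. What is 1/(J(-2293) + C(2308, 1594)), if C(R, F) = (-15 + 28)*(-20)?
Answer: -1/260 ≈ -0.0038462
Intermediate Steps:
J(T) = 0
C(R, F) = -260 (C(R, F) = 13*(-20) = -260)
1/(J(-2293) + C(2308, 1594)) = 1/(0 - 260) = 1/(-260) = -1/260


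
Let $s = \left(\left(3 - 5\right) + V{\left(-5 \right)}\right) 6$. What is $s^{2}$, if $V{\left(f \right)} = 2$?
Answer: $0$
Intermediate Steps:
$s = 0$ ($s = \left(\left(3 - 5\right) + 2\right) 6 = \left(-2 + 2\right) 6 = 0 \cdot 6 = 0$)
$s^{2} = 0^{2} = 0$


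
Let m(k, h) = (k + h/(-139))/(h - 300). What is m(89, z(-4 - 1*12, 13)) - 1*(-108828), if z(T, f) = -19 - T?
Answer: 4583496502/42117 ≈ 1.0883e+5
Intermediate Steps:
m(k, h) = (k - h/139)/(-300 + h) (m(k, h) = (k + h*(-1/139))/(-300 + h) = (k - h/139)/(-300 + h))
m(89, z(-4 - 1*12, 13)) - 1*(-108828) = (89 - (-19 - (-4 - 1*12))/139)/(-300 + (-19 - (-4 - 1*12))) - 1*(-108828) = (89 - (-19 - (-4 - 12))/139)/(-300 + (-19 - (-4 - 12))) + 108828 = (89 - (-19 - 1*(-16))/139)/(-300 + (-19 - 1*(-16))) + 108828 = (89 - (-19 + 16)/139)/(-300 + (-19 + 16)) + 108828 = (89 - 1/139*(-3))/(-300 - 3) + 108828 = (89 + 3/139)/(-303) + 108828 = -1/303*12374/139 + 108828 = -12374/42117 + 108828 = 4583496502/42117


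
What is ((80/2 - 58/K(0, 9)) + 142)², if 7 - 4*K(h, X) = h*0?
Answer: 1085764/49 ≈ 22158.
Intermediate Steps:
K(h, X) = 7/4 (K(h, X) = 7/4 - h*0/4 = 7/4 - ¼*0 = 7/4 + 0 = 7/4)
((80/2 - 58/K(0, 9)) + 142)² = ((80/2 - 58/7/4) + 142)² = ((80*(½) - 58*4/7) + 142)² = ((40 - 232/7) + 142)² = (48/7 + 142)² = (1042/7)² = 1085764/49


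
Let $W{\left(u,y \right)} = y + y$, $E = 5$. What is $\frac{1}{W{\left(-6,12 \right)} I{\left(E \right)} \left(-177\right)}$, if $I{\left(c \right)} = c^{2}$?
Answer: $- \frac{1}{106200} \approx -9.4162 \cdot 10^{-6}$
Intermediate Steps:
$W{\left(u,y \right)} = 2 y$
$\frac{1}{W{\left(-6,12 \right)} I{\left(E \right)} \left(-177\right)} = \frac{1}{2 \cdot 12 \cdot 5^{2} \left(-177\right)} = \frac{1}{24 \cdot 25 \left(-177\right)} = \frac{1}{600 \left(-177\right)} = \frac{1}{-106200} = - \frac{1}{106200}$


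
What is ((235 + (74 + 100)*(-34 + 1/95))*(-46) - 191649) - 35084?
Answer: 3278331/95 ≈ 34509.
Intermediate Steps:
((235 + (74 + 100)*(-34 + 1/95))*(-46) - 191649) - 35084 = ((235 + 174*(-34 + 1/95))*(-46) - 191649) - 35084 = ((235 + 174*(-3229/95))*(-46) - 191649) - 35084 = ((235 - 561846/95)*(-46) - 191649) - 35084 = (-539521/95*(-46) - 191649) - 35084 = (24817966/95 - 191649) - 35084 = 6611311/95 - 35084 = 3278331/95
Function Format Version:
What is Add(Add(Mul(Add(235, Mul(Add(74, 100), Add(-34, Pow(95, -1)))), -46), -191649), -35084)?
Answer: Rational(3278331, 95) ≈ 34509.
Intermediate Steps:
Add(Add(Mul(Add(235, Mul(Add(74, 100), Add(-34, Pow(95, -1)))), -46), -191649), -35084) = Add(Add(Mul(Add(235, Mul(174, Add(-34, Rational(1, 95)))), -46), -191649), -35084) = Add(Add(Mul(Add(235, Mul(174, Rational(-3229, 95))), -46), -191649), -35084) = Add(Add(Mul(Add(235, Rational(-561846, 95)), -46), -191649), -35084) = Add(Add(Mul(Rational(-539521, 95), -46), -191649), -35084) = Add(Add(Rational(24817966, 95), -191649), -35084) = Add(Rational(6611311, 95), -35084) = Rational(3278331, 95)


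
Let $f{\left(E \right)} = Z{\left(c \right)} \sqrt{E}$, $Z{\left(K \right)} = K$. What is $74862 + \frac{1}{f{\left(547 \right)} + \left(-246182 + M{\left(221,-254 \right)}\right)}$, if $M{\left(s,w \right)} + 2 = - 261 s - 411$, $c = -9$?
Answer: $\frac{6931011419968802}{92583839869} + \frac{9 \sqrt{547}}{92583839869} \approx 74862.0$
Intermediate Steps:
$M{\left(s,w \right)} = -413 - 261 s$ ($M{\left(s,w \right)} = -2 - \left(411 + 261 s\right) = -413 - 261 s$)
$f{\left(E \right)} = - 9 \sqrt{E}$
$74862 + \frac{1}{f{\left(547 \right)} + \left(-246182 + M{\left(221,-254 \right)}\right)} = 74862 + \frac{1}{- 9 \sqrt{547} - 304276} = 74862 + \frac{1}{-304276 - 9 \sqrt{547}}$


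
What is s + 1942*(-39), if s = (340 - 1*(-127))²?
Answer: 142351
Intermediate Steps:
s = 218089 (s = (340 + 127)² = 467² = 218089)
s + 1942*(-39) = 218089 + 1942*(-39) = 218089 - 75738 = 142351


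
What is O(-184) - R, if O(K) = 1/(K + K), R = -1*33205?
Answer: 12219439/368 ≈ 33205.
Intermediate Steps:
R = -33205
O(K) = 1/(2*K)
O(-184) - R = (1/2)/(-184) - 1*(-33205) = (1/2)*(-1/184) + 33205 = -1/368 + 33205 = 12219439/368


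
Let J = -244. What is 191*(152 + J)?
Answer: -17572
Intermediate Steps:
191*(152 + J) = 191*(152 - 244) = 191*(-92) = -17572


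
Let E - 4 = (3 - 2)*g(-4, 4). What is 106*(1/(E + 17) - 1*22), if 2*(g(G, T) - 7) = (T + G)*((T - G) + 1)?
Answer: -32595/14 ≈ -2328.2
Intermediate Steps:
g(G, T) = 7 + (G + T)*(1 + T - G)/2 (g(G, T) = 7 + ((T + G)*((T - G) + 1))/2 = 7 + ((G + T)*(1 + T - G))/2 = 7 + (G + T)*(1 + T - G)/2)
E = 11 (E = 4 + (3 - 2)*(7 + (½)*(-4) + (½)*4 + (½)*4² - ½*(-4)²) = 4 + 1*(7 - 2 + 2 + (½)*16 - ½*16) = 4 + 1*(7 - 2 + 2 + 8 - 8) = 4 + 1*7 = 4 + 7 = 11)
106*(1/(E + 17) - 1*22) = 106*(1/(11 + 17) - 1*22) = 106*(1/28 - 22) = 106*(-615/28) = -32595/14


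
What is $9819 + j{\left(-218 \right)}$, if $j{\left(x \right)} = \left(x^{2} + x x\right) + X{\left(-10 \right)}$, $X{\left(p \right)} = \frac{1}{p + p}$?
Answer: $\frac{2097339}{20} \approx 1.0487 \cdot 10^{5}$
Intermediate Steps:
$X{\left(p \right)} = \frac{1}{2 p}$
$j{\left(x \right)} = - \frac{1}{20} + 2 x^{2}$ ($j{\left(x \right)} = \left(x^{2} + x x\right) + \frac{1}{2 \left(-10\right)} = \left(x^{2} + x^{2}\right) + \frac{1}{2} \left(- \frac{1}{10}\right) = 2 x^{2} - \frac{1}{20} = - \frac{1}{20} + 2 x^{2}$)
$9819 + j{\left(-218 \right)} = 9819 - \left(\frac{1}{20} - 2 \left(-218\right)^{2}\right) = 9819 + \left(- \frac{1}{20} + 2 \cdot 47524\right) = 9819 + \left(- \frac{1}{20} + 95048\right) = 9819 + \frac{1900959}{20} = \frac{2097339}{20}$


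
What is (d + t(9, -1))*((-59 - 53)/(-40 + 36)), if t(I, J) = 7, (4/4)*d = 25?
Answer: 896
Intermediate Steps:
d = 25
(d + t(9, -1))*((-59 - 53)/(-40 + 36)) = (25 + 7)*((-59 - 53)/(-40 + 36)) = 32*(-112/(-4)) = 32*(-112*(-1/4)) = 32*28 = 896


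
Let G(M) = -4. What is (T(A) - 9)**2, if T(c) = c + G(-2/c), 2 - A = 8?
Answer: 361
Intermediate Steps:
A = -6 (A = 2 - 1*8 = 2 - 8 = -6)
T(c) = -4 + c (T(c) = c - 4 = -4 + c)
(T(A) - 9)**2 = ((-4 - 6) - 9)**2 = (-10 - 9)**2 = (-19)**2 = 361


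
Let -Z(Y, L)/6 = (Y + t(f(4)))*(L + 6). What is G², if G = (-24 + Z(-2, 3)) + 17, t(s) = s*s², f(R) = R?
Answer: 11256025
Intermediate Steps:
t(s) = s³
Z(Y, L) = -6*(6 + L)*(64 + Y) (Z(Y, L) = -6*(Y + 4³)*(L + 6) = -6*(Y + 64)*(6 + L) = -6*(64 + Y)*(6 + L) = -6*(6 + L)*(64 + Y))
G = -3355 (G = (-24 + (-2304 - 384*3 - 36*(-2) - 6*3*(-2))) + 17 = (-24 + (-2304 - 1152 + 72 + 36)) + 17 = (-24 - 3348) + 17 = -3372 + 17 = -3355)
G² = (-3355)² = 11256025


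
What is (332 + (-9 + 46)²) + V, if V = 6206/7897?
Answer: 13439003/7897 ≈ 1701.8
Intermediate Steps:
V = 6206/7897 (V = 6206*(1/7897) = 6206/7897 ≈ 0.78587)
(332 + (-9 + 46)²) + V = (332 + (-9 + 46)²) + 6206/7897 = (332 + 37²) + 6206/7897 = (332 + 1369) + 6206/7897 = 1701 + 6206/7897 = 13439003/7897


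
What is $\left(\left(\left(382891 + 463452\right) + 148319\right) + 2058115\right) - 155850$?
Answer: $2896927$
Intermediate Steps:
$\left(\left(\left(382891 + 463452\right) + 148319\right) + 2058115\right) - 155850 = \left(\left(846343 + 148319\right) + 2058115\right) - 155850 = \left(994662 + 2058115\right) - 155850 = 3052777 - 155850 = 2896927$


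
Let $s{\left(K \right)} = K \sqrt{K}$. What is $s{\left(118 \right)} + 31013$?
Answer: $31013 + 118 \sqrt{118} \approx 32295.0$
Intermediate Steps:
$s{\left(K \right)} = K^{\frac{3}{2}}$
$s{\left(118 \right)} + 31013 = 118^{\frac{3}{2}} + 31013 = 118 \sqrt{118} + 31013 = 31013 + 118 \sqrt{118}$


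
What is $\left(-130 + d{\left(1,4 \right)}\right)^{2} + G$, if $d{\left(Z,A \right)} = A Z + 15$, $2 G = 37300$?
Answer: $30971$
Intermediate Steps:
$G = 18650$ ($G = \frac{1}{2} \cdot 37300 = 18650$)
$d{\left(Z,A \right)} = 15 + A Z$
$\left(-130 + d{\left(1,4 \right)}\right)^{2} + G = \left(-130 + \left(15 + 4 \cdot 1\right)\right)^{2} + 18650 = \left(-130 + \left(15 + 4\right)\right)^{2} + 18650 = \left(-130 + 19\right)^{2} + 18650 = \left(-111\right)^{2} + 18650 = 12321 + 18650 = 30971$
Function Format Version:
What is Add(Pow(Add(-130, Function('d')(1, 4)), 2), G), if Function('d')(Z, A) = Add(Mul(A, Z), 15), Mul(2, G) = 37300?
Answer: 30971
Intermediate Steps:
G = 18650 (G = Mul(Rational(1, 2), 37300) = 18650)
Function('d')(Z, A) = Add(15, Mul(A, Z))
Add(Pow(Add(-130, Function('d')(1, 4)), 2), G) = Add(Pow(Add(-130, Add(15, Mul(4, 1))), 2), 18650) = Add(Pow(Add(-130, Add(15, 4)), 2), 18650) = Add(Pow(Add(-130, 19), 2), 18650) = Add(Pow(-111, 2), 18650) = Add(12321, 18650) = 30971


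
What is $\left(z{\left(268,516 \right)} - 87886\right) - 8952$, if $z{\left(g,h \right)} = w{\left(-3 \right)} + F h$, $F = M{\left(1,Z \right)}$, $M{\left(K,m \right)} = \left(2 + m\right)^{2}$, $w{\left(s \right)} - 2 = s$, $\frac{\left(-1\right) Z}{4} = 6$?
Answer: $152905$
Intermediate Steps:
$Z = -24$ ($Z = \left(-4\right) 6 = -24$)
$w{\left(s \right)} = 2 + s$
$F = 484$ ($F = \left(2 - 24\right)^{2} = \left(-22\right)^{2} = 484$)
$z{\left(g,h \right)} = -1 + 484 h$ ($z{\left(g,h \right)} = \left(2 - 3\right) + 484 h = -1 + 484 h$)
$\left(z{\left(268,516 \right)} - 87886\right) - 8952 = \left(\left(-1 + 484 \cdot 516\right) - 87886\right) - 8952 = \left(\left(-1 + 249744\right) - 87886\right) - 8952 = \left(249743 - 87886\right) - 8952 = 161857 - 8952 = 152905$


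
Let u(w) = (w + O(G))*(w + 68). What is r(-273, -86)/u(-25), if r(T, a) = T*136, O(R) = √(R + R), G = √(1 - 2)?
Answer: 37128/(43*(25 - √2*√I)) ≈ 35.914 + 1.4964*I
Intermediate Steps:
G = I (G = √(-1) = I ≈ 1.0*I)
O(R) = √2*√R (O(R) = √(2*R) = √2*√R)
r(T, a) = 136*T
u(w) = (68 + w)*(w + √2*√I) (u(w) = (w + √2*√I)*(w + 68) = (w + √2*√I)*(68 + w) = (68 + w)*(w + √2*√I))
r(-273, -86)/u(-25) = (136*(-273))/(68 + (-25)² + 68*I - 25*(69 + I)) = -37128/(68 + 625 + 68*I + (-1725 - 25*I)) = -37128*(-1032 - 43*I)/1066873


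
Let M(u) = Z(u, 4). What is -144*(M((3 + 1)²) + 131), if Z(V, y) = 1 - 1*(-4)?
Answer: -19584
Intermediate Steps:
Z(V, y) = 5 (Z(V, y) = 1 + 4 = 5)
M(u) = 5
-144*(M((3 + 1)²) + 131) = -144*(5 + 131) = -144*136 = -19584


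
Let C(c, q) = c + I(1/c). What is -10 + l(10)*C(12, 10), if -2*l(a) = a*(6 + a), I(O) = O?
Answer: -2930/3 ≈ -976.67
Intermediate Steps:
C(c, q) = c + 1/c
l(a) = -a*(6 + a)/2
-10 + l(10)*C(12, 10) = -10 + (-½*10*(6 + 10))*(12 + 1/12) = -10 + (-½*10*16)*(12 + 1/12) = -10 - 80*145/12 = -10 - 2900/3 = -2930/3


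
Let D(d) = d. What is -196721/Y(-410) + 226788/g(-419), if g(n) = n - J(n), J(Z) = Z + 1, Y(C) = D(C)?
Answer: -92786359/410 ≈ -2.2631e+5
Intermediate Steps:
Y(C) = C
J(Z) = 1 + Z
g(n) = -1 (g(n) = n - (1 + n) = n + (-1 - n) = -1)
-196721/Y(-410) + 226788/g(-419) = -196721/(-410) + 226788/(-1) = -196721*(-1/410) + 226788*(-1) = 196721/410 - 226788 = -92786359/410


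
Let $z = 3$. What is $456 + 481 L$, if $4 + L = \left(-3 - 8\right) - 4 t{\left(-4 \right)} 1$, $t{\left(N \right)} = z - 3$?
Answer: $-1468$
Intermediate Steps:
$t{\left(N \right)} = 0$ ($t{\left(N \right)} = 3 - 3 = 0$)
$L = -4$ ($L = -4 + \left(-3 - 8\right) \left(-4\right) 0 \cdot 1 = -4 - 11 \cdot 0 \cdot 1 = -4 - 0 = -4 + 0 = -4$)
$456 + 481 L = 456 + 481 \left(-4\right) = 456 - 1924 = -1468$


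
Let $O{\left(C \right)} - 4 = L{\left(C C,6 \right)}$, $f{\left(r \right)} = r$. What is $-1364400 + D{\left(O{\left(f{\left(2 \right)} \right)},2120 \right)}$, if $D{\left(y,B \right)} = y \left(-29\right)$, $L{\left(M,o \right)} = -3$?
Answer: $-1364429$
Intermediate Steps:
$O{\left(C \right)} = 1$ ($O{\left(C \right)} = 4 - 3 = 1$)
$D{\left(y,B \right)} = - 29 y$
$-1364400 + D{\left(O{\left(f{\left(2 \right)} \right)},2120 \right)} = -1364400 - 29 = -1364429$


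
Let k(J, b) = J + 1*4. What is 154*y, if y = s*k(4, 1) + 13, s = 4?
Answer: 6930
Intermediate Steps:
k(J, b) = 4 + J (k(J, b) = J + 4 = 4 + J)
y = 45 (y = 4*(4 + 4) + 13 = 4*8 + 13 = 32 + 13 = 45)
154*y = 154*45 = 6930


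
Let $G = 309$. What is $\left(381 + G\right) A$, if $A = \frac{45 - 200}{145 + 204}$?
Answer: $- \frac{106950}{349} \approx -306.45$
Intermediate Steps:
$A = - \frac{155}{349} \approx -0.44413$
$\left(381 + G\right) A = \left(381 + 309\right) \left(- \frac{155}{349}\right) = 690 \left(- \frac{155}{349}\right) = - \frac{106950}{349}$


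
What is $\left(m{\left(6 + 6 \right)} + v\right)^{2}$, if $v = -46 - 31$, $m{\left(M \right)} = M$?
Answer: $4225$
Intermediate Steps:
$v = -77$
$\left(m{\left(6 + 6 \right)} + v\right)^{2} = \left(\left(6 + 6\right) - 77\right)^{2} = \left(12 - 77\right)^{2} = \left(-65\right)^{2} = 4225$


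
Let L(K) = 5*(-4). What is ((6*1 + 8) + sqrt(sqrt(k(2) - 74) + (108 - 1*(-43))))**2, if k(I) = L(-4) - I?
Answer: (14 + sqrt(151 + 4*I*sqrt(6)))**2 ≈ 691.25 + 20.955*I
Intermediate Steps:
L(K) = -20
k(I) = -20 - I
((6*1 + 8) + sqrt(sqrt(k(2) - 74) + (108 - 1*(-43))))**2 = ((6*1 + 8) + sqrt(sqrt((-20 - 1*2) - 74) + (108 - 1*(-43))))**2 = ((6 + 8) + sqrt(sqrt((-20 - 2) - 74) + (108 + 43)))**2 = (14 + sqrt(sqrt(-22 - 74) + 151))**2 = (14 + sqrt(sqrt(-96) + 151))**2 = (14 + sqrt(4*I*sqrt(6) + 151))**2 = (14 + sqrt(151 + 4*I*sqrt(6)))**2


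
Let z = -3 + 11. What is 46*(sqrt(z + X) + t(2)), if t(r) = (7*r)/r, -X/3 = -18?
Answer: 322 + 46*sqrt(62) ≈ 684.20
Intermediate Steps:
z = 8
X = 54 (X = -3*(-18) = 54)
t(r) = 7
46*(sqrt(z + X) + t(2)) = 46*(sqrt(8 + 54) + 7) = 46*(sqrt(62) + 7) = 46*(7 + sqrt(62)) = 322 + 46*sqrt(62)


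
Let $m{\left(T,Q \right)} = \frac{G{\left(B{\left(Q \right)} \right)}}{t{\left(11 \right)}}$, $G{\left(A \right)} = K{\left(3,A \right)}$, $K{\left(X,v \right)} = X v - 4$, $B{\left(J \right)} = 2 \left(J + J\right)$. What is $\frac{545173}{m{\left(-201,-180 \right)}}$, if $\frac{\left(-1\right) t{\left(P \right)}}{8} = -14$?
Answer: $- \frac{15264844}{541} \approx -28216.0$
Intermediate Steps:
$B{\left(J \right)} = 4 J$ ($B{\left(J \right)} = 2 \cdot 2 J = 4 J$)
$t{\left(P \right)} = 112$ ($t{\left(P \right)} = \left(-8\right) \left(-14\right) = 112$)
$K{\left(X,v \right)} = -4 + X v$
$G{\left(A \right)} = -4 + 3 A$
$m{\left(T,Q \right)} = - \frac{1}{28} + \frac{3 Q}{28}$ ($m{\left(T,Q \right)} = \frac{-4 + 3 \cdot 4 Q}{112} = \left(-4 + 12 Q\right) \frac{1}{112} = - \frac{1}{28} + \frac{3 Q}{28}$)
$\frac{545173}{m{\left(-201,-180 \right)}} = \frac{545173}{- \frac{1}{28} + \frac{3}{28} \left(-180\right)} = \frac{545173}{- \frac{1}{28} - \frac{135}{7}} = \frac{545173}{- \frac{541}{28}} = 545173 \left(- \frac{28}{541}\right) = - \frac{15264844}{541}$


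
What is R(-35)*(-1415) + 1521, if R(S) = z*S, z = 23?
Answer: 1140596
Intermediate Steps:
R(S) = 23*S
R(-35)*(-1415) + 1521 = (23*(-35))*(-1415) + 1521 = -805*(-1415) + 1521 = 1139075 + 1521 = 1140596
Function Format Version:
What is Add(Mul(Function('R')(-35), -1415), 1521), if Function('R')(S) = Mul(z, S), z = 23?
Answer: 1140596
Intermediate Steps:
Function('R')(S) = Mul(23, S)
Add(Mul(Function('R')(-35), -1415), 1521) = Add(Mul(Mul(23, -35), -1415), 1521) = Add(Mul(-805, -1415), 1521) = Add(1139075, 1521) = 1140596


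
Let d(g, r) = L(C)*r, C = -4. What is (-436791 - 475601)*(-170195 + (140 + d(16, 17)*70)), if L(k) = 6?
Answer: 148642342680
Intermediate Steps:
d(g, r) = 6*r
(-436791 - 475601)*(-170195 + (140 + d(16, 17)*70)) = (-436791 - 475601)*(-170195 + (140 + (6*17)*70)) = -912392*(-170195 + (140 + 102*70)) = -912392*(-170195 + (140 + 7140)) = -912392*(-170195 + 7280) = -912392*(-162915) = 148642342680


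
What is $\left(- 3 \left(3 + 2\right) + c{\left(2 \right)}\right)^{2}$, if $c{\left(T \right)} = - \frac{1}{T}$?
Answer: $\frac{961}{4} \approx 240.25$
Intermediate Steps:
$\left(- 3 \left(3 + 2\right) + c{\left(2 \right)}\right)^{2} = \left(- 3 \left(3 + 2\right) - \frac{1}{2}\right)^{2} = \left(\left(-3\right) 5 - \frac{1}{2}\right)^{2} = \left(-15 - \frac{1}{2}\right)^{2} = \left(- \frac{31}{2}\right)^{2} = \frac{961}{4}$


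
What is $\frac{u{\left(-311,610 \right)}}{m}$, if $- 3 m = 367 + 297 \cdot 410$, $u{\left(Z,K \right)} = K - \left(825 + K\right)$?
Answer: $\frac{2475}{122137} \approx 0.020264$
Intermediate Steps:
$u{\left(Z,K \right)} = -825$
$m = - \frac{122137}{3}$ ($m = - \frac{367 + 297 \cdot 410}{3} = - \frac{367 + 121770}{3} = \left(- \frac{1}{3}\right) 122137 = - \frac{122137}{3} \approx -40712.0$)
$\frac{u{\left(-311,610 \right)}}{m} = - \frac{825}{- \frac{122137}{3}} = \left(-825\right) \left(- \frac{3}{122137}\right) = \frac{2475}{122137}$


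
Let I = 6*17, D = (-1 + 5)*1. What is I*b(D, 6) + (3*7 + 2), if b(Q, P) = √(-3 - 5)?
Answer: 23 + 204*I*√2 ≈ 23.0 + 288.5*I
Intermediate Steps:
D = 4 (D = 4*1 = 4)
b(Q, P) = 2*I*√2 (b(Q, P) = √(-8) = 2*I*√2)
I = 102
I*b(D, 6) + (3*7 + 2) = 102*(2*I*√2) + (3*7 + 2) = 204*I*√2 + (21 + 2) = 204*I*√2 + 23 = 23 + 204*I*√2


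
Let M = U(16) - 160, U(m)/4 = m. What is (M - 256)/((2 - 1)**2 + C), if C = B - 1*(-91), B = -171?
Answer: 352/79 ≈ 4.4557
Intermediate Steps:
U(m) = 4*m
C = -80 (C = -171 - 1*(-91) = -171 + 91 = -80)
M = -96 (M = 4*16 - 160 = 64 - 160 = -96)
(M - 256)/((2 - 1)**2 + C) = (-96 - 256)/((2 - 1)**2 - 80) = -352/(1**2 - 80) = -352/(1 - 80) = -352/(-79) = -352*(-1/79) = 352/79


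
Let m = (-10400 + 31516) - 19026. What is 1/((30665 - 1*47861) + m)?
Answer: -1/15106 ≈ -6.6199e-5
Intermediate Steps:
m = 2090 (m = 21116 - 19026 = 2090)
1/((30665 - 1*47861) + m) = 1/((30665 - 1*47861) + 2090) = 1/((30665 - 47861) + 2090) = 1/(-17196 + 2090) = 1/(-15106) = -1/15106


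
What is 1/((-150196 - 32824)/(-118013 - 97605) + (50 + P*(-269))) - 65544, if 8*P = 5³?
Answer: -234727612025552/3581221945 ≈ -65544.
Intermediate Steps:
P = 125/8 (P = (⅛)*5³ = (⅛)*125 = 125/8 ≈ 15.625)
1/((-150196 - 32824)/(-118013 - 97605) + (50 + P*(-269))) - 65544 = 1/((-150196 - 32824)/(-118013 - 97605) + (50 + (125/8)*(-269))) - 65544 = 1/(-183020/(-215618) + (50 - 33625/8)) - 65544 = 1/(-183020*(-1/215618) - 33225/8) - 65544 = 1/(91510/107809 - 33225/8) - 65544 = 1/(-3581221945/862472) - 65544 = -862472/3581221945 - 65544 = -234727612025552/3581221945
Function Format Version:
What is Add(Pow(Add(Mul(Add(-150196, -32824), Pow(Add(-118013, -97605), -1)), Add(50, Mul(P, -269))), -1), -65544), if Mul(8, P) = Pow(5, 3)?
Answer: Rational(-234727612025552, 3581221945) ≈ -65544.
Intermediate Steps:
P = Rational(125, 8) (P = Mul(Rational(1, 8), Pow(5, 3)) = Mul(Rational(1, 8), 125) = Rational(125, 8) ≈ 15.625)
Add(Pow(Add(Mul(Add(-150196, -32824), Pow(Add(-118013, -97605), -1)), Add(50, Mul(P, -269))), -1), -65544) = Add(Pow(Add(Mul(Add(-150196, -32824), Pow(Add(-118013, -97605), -1)), Add(50, Mul(Rational(125, 8), -269))), -1), -65544) = Add(Pow(Add(Mul(-183020, Pow(-215618, -1)), Add(50, Rational(-33625, 8))), -1), -65544) = Add(Pow(Add(Mul(-183020, Rational(-1, 215618)), Rational(-33225, 8)), -1), -65544) = Add(Pow(Add(Rational(91510, 107809), Rational(-33225, 8)), -1), -65544) = Add(Pow(Rational(-3581221945, 862472), -1), -65544) = Add(Rational(-862472, 3581221945), -65544) = Rational(-234727612025552, 3581221945)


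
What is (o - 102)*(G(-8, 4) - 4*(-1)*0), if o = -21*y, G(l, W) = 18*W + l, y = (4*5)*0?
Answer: -6528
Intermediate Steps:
y = 0 (y = 20*0 = 0)
G(l, W) = l + 18*W
o = 0 (o = -21*0 = 0)
(o - 102)*(G(-8, 4) - 4*(-1)*0) = (0 - 102)*((-8 + 18*4) - 4*(-1)*0) = -102*((-8 + 72) + 4*0) = -102*(64 + 0) = -102*64 = -6528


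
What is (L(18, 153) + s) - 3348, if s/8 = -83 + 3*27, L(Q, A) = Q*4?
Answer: -3292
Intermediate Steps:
L(Q, A) = 4*Q
s = -16 (s = 8*(-83 + 3*27) = 8*(-83 + 81) = 8*(-2) = -16)
(L(18, 153) + s) - 3348 = (4*18 - 16) - 3348 = (72 - 16) - 3348 = 56 - 3348 = -3292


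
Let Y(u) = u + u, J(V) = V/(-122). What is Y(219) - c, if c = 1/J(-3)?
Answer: 1192/3 ≈ 397.33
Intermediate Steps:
J(V) = -V/122 (J(V) = V*(-1/122) = -V/122)
Y(u) = 2*u
c = 122/3 (c = 1/(-1/122*(-3)) = 1/(3/122) = 122/3 ≈ 40.667)
Y(219) - c = 2*219 - 1*122/3 = 438 - 122/3 = 1192/3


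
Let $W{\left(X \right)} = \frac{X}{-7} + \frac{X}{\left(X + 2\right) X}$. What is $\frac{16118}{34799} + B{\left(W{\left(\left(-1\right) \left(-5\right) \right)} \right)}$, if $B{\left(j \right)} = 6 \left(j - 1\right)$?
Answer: $- \frac{2183908}{243593} \approx -8.9654$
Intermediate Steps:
$W{\left(X \right)} = \frac{1}{2 + X} - \frac{X}{7}$ ($W{\left(X \right)} = X \left(- \frac{1}{7}\right) + \frac{X}{\left(2 + X\right) X} = - \frac{X}{7} + \frac{X}{X \left(2 + X\right)} = - \frac{X}{7} + X \frac{1}{X \left(2 + X\right)} = - \frac{X}{7} + \frac{1}{2 + X} = \frac{1}{2 + X} - \frac{X}{7}$)
$B{\left(j \right)} = -6 + 6 j$ ($B{\left(j \right)} = 6 \left(-1 + j\right) = -6 + 6 j$)
$\frac{16118}{34799} + B{\left(W{\left(\left(-1\right) \left(-5\right) \right)} \right)} = \frac{16118}{34799} - \left(6 - 6 \frac{7 - \left(\left(-1\right) \left(-5\right)\right)^{2} - 2 \left(\left(-1\right) \left(-5\right)\right)}{7 \left(2 - -5\right)}\right) = 16118 \cdot \frac{1}{34799} - \left(6 - 6 \frac{7 - 5^{2} - 10}{7 \left(2 + 5\right)}\right) = \frac{16118}{34799} - \left(6 - 6 \frac{7 - 25 - 10}{7 \cdot 7}\right) = \frac{16118}{34799} - \left(6 - 6 \cdot \frac{1}{7} \cdot \frac{1}{7} \left(7 - 25 - 10\right)\right) = \frac{16118}{34799} - \left(6 - 6 \cdot \frac{1}{7} \cdot \frac{1}{7} \left(-28\right)\right) = \frac{16118}{34799} + \left(-6 + 6 \left(- \frac{4}{7}\right)\right) = \frac{16118}{34799} - \frac{66}{7} = - \frac{2183908}{243593}$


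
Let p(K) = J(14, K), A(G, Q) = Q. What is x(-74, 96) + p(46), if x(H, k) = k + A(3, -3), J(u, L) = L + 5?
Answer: 144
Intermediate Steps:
J(u, L) = 5 + L
x(H, k) = -3 + k (x(H, k) = k - 3 = -3 + k)
p(K) = 5 + K
x(-74, 96) + p(46) = (-3 + 96) + (5 + 46) = 93 + 51 = 144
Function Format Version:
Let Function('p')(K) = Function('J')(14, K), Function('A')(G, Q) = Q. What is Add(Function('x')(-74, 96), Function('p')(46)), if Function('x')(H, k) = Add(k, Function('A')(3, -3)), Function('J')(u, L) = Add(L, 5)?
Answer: 144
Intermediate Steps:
Function('J')(u, L) = Add(5, L)
Function('x')(H, k) = Add(-3, k) (Function('x')(H, k) = Add(k, -3) = Add(-3, k))
Function('p')(K) = Add(5, K)
Add(Function('x')(-74, 96), Function('p')(46)) = Add(Add(-3, 96), Add(5, 46)) = Add(93, 51) = 144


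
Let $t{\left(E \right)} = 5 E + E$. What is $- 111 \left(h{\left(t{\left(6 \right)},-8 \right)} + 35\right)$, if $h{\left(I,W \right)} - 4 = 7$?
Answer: $-5106$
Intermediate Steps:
$t{\left(E \right)} = 6 E$
$h{\left(I,W \right)} = 11$ ($h{\left(I,W \right)} = 4 + 7 = 11$)
$- 111 \left(h{\left(t{\left(6 \right)},-8 \right)} + 35\right) = - 111 \left(11 + 35\right) = \left(-111\right) 46 = -5106$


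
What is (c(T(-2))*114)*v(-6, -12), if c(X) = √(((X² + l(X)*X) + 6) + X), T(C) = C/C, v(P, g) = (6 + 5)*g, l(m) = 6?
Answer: -15048*√14 ≈ -56304.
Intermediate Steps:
v(P, g) = 11*g
T(C) = 1
c(X) = √(6 + X² + 7*X) (c(X) = √(((X² + 6*X) + 6) + X) = √((6 + X² + 6*X) + X) = √(6 + X² + 7*X))
(c(T(-2))*114)*v(-6, -12) = (√(6 + 1² + 7*1)*114)*(11*(-12)) = (√(6 + 1 + 7)*114)*(-132) = (√14*114)*(-132) = (114*√14)*(-132) = -15048*√14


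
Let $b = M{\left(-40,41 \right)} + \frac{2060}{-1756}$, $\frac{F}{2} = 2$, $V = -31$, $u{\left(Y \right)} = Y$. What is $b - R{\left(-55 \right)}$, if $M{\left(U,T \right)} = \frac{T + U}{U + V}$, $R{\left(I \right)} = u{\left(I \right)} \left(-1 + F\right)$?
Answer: $\frac{5105881}{31169} \approx 163.81$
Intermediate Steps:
$F = 4$ ($F = 2 \cdot 2 = 4$)
$R{\left(I \right)} = 3 I$ ($R{\left(I \right)} = I \left(-1 + 4\right) = I 3 = 3 I$)
$M{\left(U,T \right)} = \frac{T + U}{-31 + U}$ ($M{\left(U,T \right)} = \frac{T + U}{U - 31} = \frac{T + U}{-31 + U}$)
$b = - \frac{37004}{31169}$ ($b = \frac{41 - 40}{-31 - 40} + \frac{2060}{-1756} = \frac{1}{-71} \cdot 1 + 2060 \left(- \frac{1}{1756}\right) = \left(- \frac{1}{71}\right) 1 - \frac{515}{439} = - \frac{1}{71} - \frac{515}{439} = - \frac{37004}{31169} \approx -1.1872$)
$b - R{\left(-55 \right)} = - \frac{37004}{31169} - 3 \left(-55\right) = - \frac{37004}{31169} - -165 = - \frac{37004}{31169} + 165 = \frac{5105881}{31169}$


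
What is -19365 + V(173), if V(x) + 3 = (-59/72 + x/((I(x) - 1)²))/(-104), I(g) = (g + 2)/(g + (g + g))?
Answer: -2145666544877/110762496 ≈ -19372.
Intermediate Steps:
I(g) = (2 + g)/(3*g) (I(g) = (2 + g)/(g + 2*g) = (2 + g)/((3*g)) = (2 + g)*(1/(3*g)) = (2 + g)/(3*g))
V(x) = -22405/7488 - x/(104*(-1 + (2 + x)/(3*x))²) (V(x) = -3 + (-59/72 + x/(((2 + x)/(3*x) - 1)²))/(-104) = -3 + (-59*1/72 + x/((-1 + (2 + x)/(3*x))²))*(-1/104) = -3 + (-59/72 + x/(-1 + (2 + x)/(3*x))²)*(-1/104) = -3 + (59/7488 - x/(104*(-1 + (2 + x)/(3*x))²)) = -22405/7488 - x/(104*(-1 + (2 + x)/(3*x))²))
-19365 + V(173) = -19365 + (-22405/7488 - 9/416*173³/(-1 + 173)²) = -19365 + (-22405/7488 - 9/416*5177717/172²) = -19365 + (-22405/7488 - 9/416*5177717*1/29584) = -19365 + (-22405/7488 - 46599453/12306944) = -19365 - 750809837/110762496 = -2145666544877/110762496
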